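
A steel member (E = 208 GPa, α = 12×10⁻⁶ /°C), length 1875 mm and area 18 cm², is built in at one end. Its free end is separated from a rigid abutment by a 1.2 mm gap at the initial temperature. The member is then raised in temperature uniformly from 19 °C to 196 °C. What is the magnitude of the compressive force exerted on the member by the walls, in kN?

P ≈ 556 kN

If the wall were absent the member would grow by αΔT L = 12×10⁻⁶ × 177 × 1875 = 3.982 mm.
This exceeds the 1.2 mm gap, so the wall pushes back. The portion of expansion that must be recovered elastically is δ_free − gap = 3.982 − 1.2 = 2.782 mm.
That suppressed elongation corresponds to σ = E·Δ/L = 208×10³ × 2.782/1875 = 308.7 MPa.
P = σA = 308.7 × 1800 = 555.6 kN.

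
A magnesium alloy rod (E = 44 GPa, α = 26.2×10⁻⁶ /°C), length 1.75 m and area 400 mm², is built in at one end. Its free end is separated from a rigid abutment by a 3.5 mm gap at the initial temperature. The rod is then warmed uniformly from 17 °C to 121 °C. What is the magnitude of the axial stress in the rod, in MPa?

σ ≈ 31.9 MPa (compressive)

If the wall were absent the rod would grow by αΔT L = 26.2×10⁻⁶ × 104 × 1750 = 4.768 mm.
The gap closes (δ_free > 3.5 mm) and the wall then resists a further 4.768 − 3.5 = 1.268 mm of expansion.
That suppressed elongation corresponds to σ = E·Δ/L = 44×10³ × 1.268/1750 = 31.89 MPa.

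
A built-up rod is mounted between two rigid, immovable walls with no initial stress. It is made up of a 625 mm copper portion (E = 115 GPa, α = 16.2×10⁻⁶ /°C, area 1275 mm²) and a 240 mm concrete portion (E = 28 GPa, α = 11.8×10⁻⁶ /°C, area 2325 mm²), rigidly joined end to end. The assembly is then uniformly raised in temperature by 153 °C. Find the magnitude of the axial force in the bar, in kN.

P ≈ 249 kN (compressive)

Free thermal expansion of the whole bar: Σ αᵢΔT Lᵢ = 16.2×10⁻⁶×153×625 + 11.8×10⁻⁶×153×240 = 1.982 mm.
Since the ends are fixed, an axial force P builds up, equal in every segment, with P · Σ Lᵢ/(AᵢEᵢ) = δ_free.
Σ Lᵢ/(AᵢEᵢ) = 625/(1275×115×10³) + 240/(2325×28×10³) = 7.949×10⁻⁶ mm/N.
So P = 1.982 / 7.949×10⁻⁶ = 249.4 kN, compressive.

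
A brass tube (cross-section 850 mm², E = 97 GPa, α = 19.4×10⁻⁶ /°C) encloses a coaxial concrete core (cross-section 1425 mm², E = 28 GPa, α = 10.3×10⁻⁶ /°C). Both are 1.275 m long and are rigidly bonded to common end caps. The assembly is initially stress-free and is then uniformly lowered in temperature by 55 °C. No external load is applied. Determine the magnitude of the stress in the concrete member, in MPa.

Both members must finish at the same length. With the larger α, the brass tends to over-contract; the plates restrain it, putting the brass in tension and the concrete in compression. With no external load the two internal forces are equal and opposite, magnitude P.
Equating the net (thermal + elastic) strains gives |α₁ − α₂|·ΔT = P·[1/(A₁E₁) + 1/(A₂E₂)].
|α₁ − α₂|·ΔT = 9.1×10⁻⁶ × 55 = 0.0005005.
1/(A₁E₁) + 1/(A₂E₂) = 1/(850×97×10³) + 1/(1425×28×10³) = 3.719×10⁻⁸ N⁻¹.
P = 0.0005005 / 3.719×10⁻⁸ = 13460 N = 13.46 kN.
σ_{concrete} = P/A₂ = 13460/1425 = 9.444 MPa, compressive.

σ ≈ 9.44 MPa (compressive)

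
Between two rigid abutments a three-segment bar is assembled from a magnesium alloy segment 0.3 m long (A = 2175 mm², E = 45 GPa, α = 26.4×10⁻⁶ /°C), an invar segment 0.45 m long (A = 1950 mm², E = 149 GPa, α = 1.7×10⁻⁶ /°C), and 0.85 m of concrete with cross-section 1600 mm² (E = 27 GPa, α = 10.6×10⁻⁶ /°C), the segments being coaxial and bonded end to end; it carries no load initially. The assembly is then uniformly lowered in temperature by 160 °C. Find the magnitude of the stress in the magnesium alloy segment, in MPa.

σ ≈ 53.6 MPa (tensile)

Free thermal contraction of the whole bar: Σ αᵢΔT Lᵢ = 26.4×10⁻⁶×160×300 + 1.7×10⁻⁶×160×450 + 10.6×10⁻⁶×160×850 = 2.831 mm.
The rigid supports impose zero overall length change; the single axial force P common to all segments must satisfy P Σ Lᵢ/(AᵢEᵢ) = δ_free.
Σ Lᵢ/(AᵢEᵢ) = 300/(2175×45×10³) + 450/(1950×149×10³) + 850/(1600×27×10³) = 2.429×10⁻⁵ mm/N.
P = 2.831 / 2.429×10⁻⁵ = 116600 N = 116.6 kN, tensile.
σ_{magnesium alloy} = P / A = 116600 / 2175 = 53.59 MPa.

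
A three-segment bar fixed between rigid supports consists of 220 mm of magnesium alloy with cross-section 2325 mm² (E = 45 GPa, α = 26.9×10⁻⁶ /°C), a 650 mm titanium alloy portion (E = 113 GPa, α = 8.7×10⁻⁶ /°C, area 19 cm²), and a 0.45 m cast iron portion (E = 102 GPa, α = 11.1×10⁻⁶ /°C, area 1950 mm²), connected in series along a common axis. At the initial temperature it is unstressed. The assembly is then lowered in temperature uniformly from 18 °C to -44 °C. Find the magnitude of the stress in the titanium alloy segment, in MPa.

With the walls removed the bar would change length by δ_free = Σ αᵢΔT Lᵢ = 26.9×10⁻⁶×62×220 + 8.7×10⁻⁶×62×650 + 11.1×10⁻⁶×62×450 = 1.027 mm.
The walls prevent any net length change, so an axial force P (same in every segment) develops. Compatibility: P · Σ Lᵢ/(AᵢEᵢ) = δ_free.
The series flexibility is Σ Lᵢ/(AᵢEᵢ) = 220/(2325×45×10³) + 650/(1900×113×10³) + 450/(1950×102×10³) = 7.393×10⁻⁶ mm/N.
P = 1.027 / 7.393×10⁻⁶ = 139000 N = 139 kN, tensile.
σ_{titanium alloy} = P / A = 139000 / 1900 = 73.13 MPa.

σ ≈ 73.1 MPa (tensile)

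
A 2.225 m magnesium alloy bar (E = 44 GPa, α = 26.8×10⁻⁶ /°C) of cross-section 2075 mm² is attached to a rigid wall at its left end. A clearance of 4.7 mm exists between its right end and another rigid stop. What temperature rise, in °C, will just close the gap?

Contact occurs when the free expansion equals the gap: αΔT L = 4.7 mm.
ΔT = 4.7 / (26.8×10⁻⁶ × 2225) = 78.82 °C.

ΔT ≈ 78.8 °C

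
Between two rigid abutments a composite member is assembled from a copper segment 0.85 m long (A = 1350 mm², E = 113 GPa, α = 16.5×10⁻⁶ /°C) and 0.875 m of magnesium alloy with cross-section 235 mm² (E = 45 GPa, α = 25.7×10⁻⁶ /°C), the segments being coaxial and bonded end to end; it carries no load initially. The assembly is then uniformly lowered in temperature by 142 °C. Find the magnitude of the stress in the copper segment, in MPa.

With the walls removed the bar would change length by δ_free = Σ αᵢΔT Lᵢ = 16.5×10⁻⁶×142×850 + 25.7×10⁻⁶×142×875 = 5.185 mm.
The rigid supports impose zero overall length change; the single axial force P common to all segments must satisfy P Σ Lᵢ/(AᵢEᵢ) = δ_free.
Σ Lᵢ/(AᵢEᵢ) = 850/(1350×113×10³) + 875/(235×45×10³) = 8.831×10⁻⁵ mm/N.
Hence P = δ_free / Σ(L/AE) = 5.185/8.831×10⁻⁵ = 58.71 kN (tensile).
σ_{copper} = P / A = 58710 / 1350 = 43.49 MPa.

σ ≈ 43.5 MPa (tensile)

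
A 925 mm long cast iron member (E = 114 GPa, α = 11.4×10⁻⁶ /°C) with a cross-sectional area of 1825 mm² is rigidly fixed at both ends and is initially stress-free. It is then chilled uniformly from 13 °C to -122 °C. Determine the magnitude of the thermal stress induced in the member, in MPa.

σ ≈ 175 MPa (tensile)

With length fixed, the mechanical strain must cancel the thermal strain αΔT = 11.4×10⁻⁶ × 135 = 1539×10⁻⁶.
Hence σ = E·αΔT = 114×10³ × 1539×10⁻⁶ = 175.4 MPa, tensile.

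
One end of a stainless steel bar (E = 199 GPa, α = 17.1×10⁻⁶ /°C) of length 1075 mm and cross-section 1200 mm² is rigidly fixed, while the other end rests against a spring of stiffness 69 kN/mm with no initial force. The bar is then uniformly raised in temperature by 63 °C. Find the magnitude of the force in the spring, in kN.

If the spring were absent the bar would lengthen by αΔT L = 17.1×10⁻⁶ × 63 × 1075 = 1.158 mm.
With a force P in the spring, the elastic change of the bar is PL/(AE) and that of the spring is P/k; compatibility requires their sum to equal δ_free.
P [ L/(AE) + 1/k ] = δ_free → P [ 1075/(1200×199×10³) + 1/(69×10³) ] = 1.158.
P = 1.158 / 1.899×10⁻⁵ = 60970 N.

P ≈ 61 kN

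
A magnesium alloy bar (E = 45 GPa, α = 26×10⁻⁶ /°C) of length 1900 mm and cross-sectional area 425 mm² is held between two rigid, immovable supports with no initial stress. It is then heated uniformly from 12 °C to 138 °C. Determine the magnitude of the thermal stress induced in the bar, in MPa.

With length fixed, the mechanical strain must cancel the thermal strain αΔT = 26×10⁻⁶ × 126 = 3276×10⁻⁶.
The stress required to suppress this strain is σ = Eε = 45×10³ × 3276×10⁻⁶ = 147.4 MPa, compressive since the bar is trying to expand.

σ ≈ 147 MPa (compressive)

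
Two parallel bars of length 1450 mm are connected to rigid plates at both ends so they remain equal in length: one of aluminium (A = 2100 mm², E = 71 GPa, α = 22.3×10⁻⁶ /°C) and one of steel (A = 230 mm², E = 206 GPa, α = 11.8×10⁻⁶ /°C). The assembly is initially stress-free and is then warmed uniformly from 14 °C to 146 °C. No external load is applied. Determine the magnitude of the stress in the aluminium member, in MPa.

σ ≈ 23.7 MPa (compressive)

Equilibrium of a rigid end plate with no external load gives equal and opposite internal forces ±P in the two members. Since α_{aluminium} > α_{steel}, heating drives the aluminium into compression and the steel into tension.
Equating the net (thermal + elastic) strains gives |α₁ − α₂|·ΔT = P·[1/(A₁E₁) + 1/(A₂E₂)].
|α₁ − α₂|·ΔT = 10.5×10⁻⁶ × 132 = 0.001386.
1/(A₁E₁) + 1/(A₂E₂) = 1/(2100×71×10³) + 1/(230×206×10³) = 2.781×10⁻⁸ N⁻¹.
So P = 0.001386 / 2.781×10⁻⁸ = 49.83 kN.
σ_{aluminium} = P/A₁ = 49830/2100 = 23.73 MPa, compressive.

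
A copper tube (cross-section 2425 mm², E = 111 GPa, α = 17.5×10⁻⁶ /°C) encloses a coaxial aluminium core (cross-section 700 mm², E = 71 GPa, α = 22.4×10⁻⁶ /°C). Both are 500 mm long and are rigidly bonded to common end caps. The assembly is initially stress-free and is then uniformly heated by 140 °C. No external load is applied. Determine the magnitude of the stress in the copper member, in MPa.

Both members must finish at the same length. With the larger α, the aluminium tends to over-expand; the plates restrain it, putting the aluminium in compression and the copper in tension. With no external load the two internal forces are equal and opposite, magnitude P.
Equating the net (thermal + elastic) strains gives |α₁ − α₂|·ΔT = P·[1/(A₁E₁) + 1/(A₂E₂)].
|α₁ − α₂|·ΔT = 4.9×10⁻⁶ × 140 = 0.000686.
1/(A₁E₁) + 1/(A₂E₂) = 1/(2425×111×10³) + 1/(700×71×10³) = 2.384×10⁻⁸ N⁻¹.
So P = 0.000686 / 2.384×10⁻⁸ = 28.78 kN.
σ_{copper} = P/A₁ = 28780/2425 = 11.87 MPa, tensile.

σ ≈ 11.9 MPa (tensile)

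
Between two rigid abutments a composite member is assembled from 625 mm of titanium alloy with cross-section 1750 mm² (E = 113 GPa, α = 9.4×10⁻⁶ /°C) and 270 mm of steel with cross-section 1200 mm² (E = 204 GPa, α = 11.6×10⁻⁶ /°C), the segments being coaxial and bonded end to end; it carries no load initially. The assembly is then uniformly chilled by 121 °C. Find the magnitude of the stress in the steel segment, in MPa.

σ ≈ 213 MPa (tensile)

Free thermal contraction of the whole bar: Σ αᵢΔT Lᵢ = 9.4×10⁻⁶×121×625 + 11.6×10⁻⁶×121×270 = 1.09 mm.
The walls prevent any net length change, so an axial force P (same in every segment) develops. Compatibility: P · Σ Lᵢ/(AᵢEᵢ) = δ_free.
The series flexibility is Σ Lᵢ/(AᵢEᵢ) = 625/(1750×113×10³) + 270/(1200×204×10³) = 4.263×10⁻⁶ mm/N.
So P = 1.09 / 4.263×10⁻⁶ = 255.6 kN, tensile.
σ_{steel} = P / A = 255600 / 1200 = 213 MPa.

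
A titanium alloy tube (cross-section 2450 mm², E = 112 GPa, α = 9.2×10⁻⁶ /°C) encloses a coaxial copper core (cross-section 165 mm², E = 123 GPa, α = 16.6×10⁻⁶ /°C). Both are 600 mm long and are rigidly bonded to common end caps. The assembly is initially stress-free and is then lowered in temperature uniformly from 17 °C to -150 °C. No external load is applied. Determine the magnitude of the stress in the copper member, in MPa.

σ ≈ 142 MPa (tensile)

Both members must finish at the same length. With the larger α, the copper tends to over-contract; the plates restrain it, putting the copper in tension and the titanium alloy in compression. With no external load the two internal forces are equal and opposite, magnitude P.
Setting the final lengths equal and cancelling L: (α₁ − α₂)ΔT = P/(A₁E₁) + P/(A₂E₂).
|α₁ − α₂|·ΔT = 7.4×10⁻⁶ × 167 = 0.001236.
1/(A₁E₁) + 1/(A₂E₂) = 1/(2450×112×10³) + 1/(165×123×10³) = 5.292×10⁻⁸ N⁻¹.
P = 0.001236 / 5.292×10⁻⁸ = 23350 N = 23.35 kN.
σ_{copper} = P/A₂ = 23350/165 = 141.5 MPa, tensile.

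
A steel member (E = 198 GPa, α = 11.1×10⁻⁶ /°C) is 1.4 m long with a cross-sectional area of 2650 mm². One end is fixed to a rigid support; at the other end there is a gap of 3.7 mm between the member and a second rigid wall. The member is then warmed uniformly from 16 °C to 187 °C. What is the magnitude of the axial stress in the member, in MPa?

σ ≈ 0 MPa

Unrestrained expansion: δ_free = αΔT L = 11.1×10⁻⁶ × 171 × 1400 = 2.657 mm.
This is smaller than the 3.7 mm clearance, so the member expands freely without reaching the stop — the stress is zero.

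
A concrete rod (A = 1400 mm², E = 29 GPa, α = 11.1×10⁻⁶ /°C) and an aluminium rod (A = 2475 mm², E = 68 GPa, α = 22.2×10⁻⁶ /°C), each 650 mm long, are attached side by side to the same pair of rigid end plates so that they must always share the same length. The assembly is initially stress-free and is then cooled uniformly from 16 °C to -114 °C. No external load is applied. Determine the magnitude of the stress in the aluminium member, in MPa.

Equilibrium of a rigid end plate with no external load gives equal and opposite internal forces ±P in the two members. Since α_{aluminium} > α_{concrete}, cooling drives the aluminium into tension and the concrete into compression.
Compatibility of the two members (thermal + elastic change equal): (α₁ − α₂)ΔT = P·[1/(A₁E₁) + 1/(A₂E₂)].
|α₁ − α₂|·ΔT = 11.1×10⁻⁶ × 130 = 0.001443.
1/(A₁E₁) + 1/(A₂E₂) = 1/(1400×29×10³) + 1/(2475×68×10³) = 3.057×10⁻⁸ N⁻¹.
P = 0.001443 / 3.057×10⁻⁸ = 47200 N = 47.2 kN.
σ_{aluminium} = P/A₂ = 47200/2475 = 19.07 MPa, tensile.

σ ≈ 19.1 MPa (tensile)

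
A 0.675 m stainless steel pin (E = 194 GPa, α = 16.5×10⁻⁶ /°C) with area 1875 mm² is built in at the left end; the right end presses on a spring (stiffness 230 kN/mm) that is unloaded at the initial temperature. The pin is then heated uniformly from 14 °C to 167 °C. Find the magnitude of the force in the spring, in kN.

P ≈ 275 kN

The unrestrained thermal change is αΔT L = 16.5×10⁻⁶ × 153 × 675 = 1.704 mm.
With a force P in the spring, the elastic change of the pin is PL/(AE) and that of the spring is P/k; compatibility requires their sum to equal δ_free.
P [ L/(AE) + 1/k ] = δ_free → P [ 675/(1875×194×10³) + 1/(230×10³) ] = 1.704.
P = 1.704 / 6.203×10⁻⁶ = 274700 N.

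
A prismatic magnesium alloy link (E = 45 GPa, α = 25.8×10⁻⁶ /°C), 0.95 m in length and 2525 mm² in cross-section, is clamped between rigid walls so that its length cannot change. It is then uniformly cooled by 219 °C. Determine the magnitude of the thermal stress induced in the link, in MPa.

Because both ends are immovable the net strain is zero, and the suppressed thermal strain is αΔT = 25.8×10⁻⁶ × 219 = 5650.2×10⁻⁶.
Hence σ = E·αΔT = 45×10³ × 5650.2×10⁻⁶ = 254.3 MPa, tensile.

σ ≈ 254 MPa (tensile)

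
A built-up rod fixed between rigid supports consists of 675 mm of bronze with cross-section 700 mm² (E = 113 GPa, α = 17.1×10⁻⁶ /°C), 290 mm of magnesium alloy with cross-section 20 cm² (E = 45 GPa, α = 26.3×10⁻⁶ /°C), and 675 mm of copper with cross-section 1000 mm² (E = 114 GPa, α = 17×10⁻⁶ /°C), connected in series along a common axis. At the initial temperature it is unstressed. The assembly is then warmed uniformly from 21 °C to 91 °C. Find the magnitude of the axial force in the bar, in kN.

P ≈ 121 kN (compressive)

If the supports were absent, the total length change would be Σ αᵢΔT Lᵢ = 17.1×10⁻⁶×70×675 + 26.3×10⁻⁶×70×290 + 17×10⁻⁶×70×675 = 2.145 mm.
The rigid supports impose zero overall length change; the single axial force P common to all segments must satisfy P Σ Lᵢ/(AᵢEᵢ) = δ_free.
Σ Lᵢ/(AᵢEᵢ) = 675/(700×113×10³) + 290/(2000×45×10³) + 675/(1000×114×10³) = 1.768×10⁻⁵ mm/N.
So P = 2.145 / 1.768×10⁻⁵ = 121.4 kN, compressive.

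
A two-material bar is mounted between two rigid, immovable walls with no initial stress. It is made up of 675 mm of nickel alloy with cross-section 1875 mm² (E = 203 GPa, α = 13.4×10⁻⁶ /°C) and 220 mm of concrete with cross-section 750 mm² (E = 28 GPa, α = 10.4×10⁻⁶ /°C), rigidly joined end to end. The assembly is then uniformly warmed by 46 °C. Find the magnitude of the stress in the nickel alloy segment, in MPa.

If the supports were absent, the total length change would be Σ αᵢΔT Lᵢ = 13.4×10⁻⁶×46×675 + 10.4×10⁻⁶×46×220 = 0.5213 mm.
The walls prevent any net length change, so an axial force P (same in every segment) develops. Compatibility: P · Σ Lᵢ/(AᵢEᵢ) = δ_free.
Σ Lᵢ/(AᵢEᵢ) = 675/(1875×203×10³) + 220/(750×28×10³) = 1.225×10⁻⁵ mm/N.
P = 0.5213 / 1.225×10⁻⁵ = 42560 N = 42.56 kN, compressive.
σ_{nickel alloy} = P / A = 42560 / 1875 = 22.7 MPa.

σ ≈ 22.7 MPa (compressive)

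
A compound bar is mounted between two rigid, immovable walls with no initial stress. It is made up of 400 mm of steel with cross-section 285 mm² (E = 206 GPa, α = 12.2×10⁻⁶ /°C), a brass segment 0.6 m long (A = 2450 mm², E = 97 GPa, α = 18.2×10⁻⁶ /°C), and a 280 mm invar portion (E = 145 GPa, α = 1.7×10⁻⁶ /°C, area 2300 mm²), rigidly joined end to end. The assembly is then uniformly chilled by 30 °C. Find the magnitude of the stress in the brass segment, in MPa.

σ ≈ 19.6 MPa (tensile)

With the walls removed the bar would change length by δ_free = Σ αᵢΔT Lᵢ = 12.2×10⁻⁶×30×400 + 18.2×10⁻⁶×30×600 + 1.7×10⁻⁶×30×280 = 0.4883 mm.
The walls prevent any net length change, so an axial force P (same in every segment) develops. Compatibility: P · Σ Lᵢ/(AᵢEᵢ) = δ_free.
The series flexibility is Σ Lᵢ/(AᵢEᵢ) = 400/(285×206×10³) + 600/(2450×97×10³) + 280/(2300×145×10³) = 1.018×10⁻⁵ mm/N.
So P = 0.4883 / 1.018×10⁻⁵ = 47.98 kN, tensile.
σ_{brass} = P / A = 47980 / 2450 = 19.58 MPa.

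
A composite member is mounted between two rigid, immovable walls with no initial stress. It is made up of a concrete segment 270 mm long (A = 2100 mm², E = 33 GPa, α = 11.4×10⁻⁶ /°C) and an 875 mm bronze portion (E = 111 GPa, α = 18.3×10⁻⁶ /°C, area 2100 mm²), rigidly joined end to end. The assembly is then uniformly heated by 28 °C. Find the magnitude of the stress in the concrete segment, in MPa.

σ ≈ 33.3 MPa (compressive)

If the supports were absent, the total length change would be Σ αᵢΔT Lᵢ = 11.4×10⁻⁶×28×270 + 18.3×10⁻⁶×28×875 = 0.5345 mm.
Since the ends are fixed, an axial force P builds up, equal in every segment, with P · Σ Lᵢ/(AᵢEᵢ) = δ_free.
The series flexibility is Σ Lᵢ/(AᵢEᵢ) = 270/(2100×33×10³) + 875/(2100×111×10³) = 7.65×10⁻⁶ mm/N.
Hence P = δ_free / Σ(L/AE) = 0.5345/7.65×10⁻⁶ = 69.88 kN (compressive).
σ_{concrete} = P / A = 69880 / 2100 = 33.27 MPa.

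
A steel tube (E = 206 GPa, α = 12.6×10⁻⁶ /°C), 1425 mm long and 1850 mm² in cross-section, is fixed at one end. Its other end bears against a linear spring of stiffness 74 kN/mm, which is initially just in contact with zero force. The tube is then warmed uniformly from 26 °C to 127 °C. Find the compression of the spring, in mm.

The unrestrained thermal change is αΔT L = 12.6×10⁻⁶ × 101 × 1425 = 1.813 mm.
Let P be the compressive force at the spring. The tube shortens elastically by PL/(AE) and the spring compresses by P/k; together these equal δ_free.
So P = δ_free / [L/(AE) + 1/k] = 1.813 / [ 1425/(1850×206×10³) + 1/(74×10³) ].
P = 1.813 / 1.725×10⁻⁵ = 105100 N.
Spring compression = P/k = 105100/(74×10³) = 1.42 mm.

δ ≈ 1.42 mm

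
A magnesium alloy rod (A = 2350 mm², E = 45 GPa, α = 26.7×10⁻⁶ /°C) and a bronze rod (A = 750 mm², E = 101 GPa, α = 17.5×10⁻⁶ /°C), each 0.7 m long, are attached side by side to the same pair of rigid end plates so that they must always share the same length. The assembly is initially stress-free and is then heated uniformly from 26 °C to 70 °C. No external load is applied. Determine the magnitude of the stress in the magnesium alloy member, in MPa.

Equilibrium of a rigid end plate with no external load gives equal and opposite internal forces ±P in the two members. Since α_{magnesium alloy} > α_{bronze}, heating drives the magnesium alloy into compression and the bronze into tension.
Equating the net (thermal + elastic) strains gives |α₁ − α₂|·ΔT = P·[1/(A₁E₁) + 1/(A₂E₂)].
|α₁ − α₂|·ΔT = 9.2×10⁻⁶ × 44 = 0.0004048.
1/(A₁E₁) + 1/(A₂E₂) = 1/(2350×45×10³) + 1/(750×101×10³) = 2.266×10⁻⁸ N⁻¹.
So P = 0.0004048 / 2.266×10⁻⁸ = 17.87 kN.
σ_{magnesium alloy} = P/A₁ = 17870/2350 = 7.603 MPa, compressive.

σ ≈ 7.6 MPa (compressive)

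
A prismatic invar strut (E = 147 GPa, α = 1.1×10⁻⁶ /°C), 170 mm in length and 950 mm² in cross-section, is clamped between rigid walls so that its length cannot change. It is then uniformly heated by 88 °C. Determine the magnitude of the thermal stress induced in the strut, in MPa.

σ ≈ 14.2 MPa (compressive)

With length fixed, the mechanical strain must cancel the thermal strain αΔT = 1.1×10⁻⁶ × 88 = 96.8×10⁻⁶.
σ = EαΔT = 147×10³ × 1.1×10⁻⁶ × 88 = 14.23 MPa (compressive; the strut is trying to expand).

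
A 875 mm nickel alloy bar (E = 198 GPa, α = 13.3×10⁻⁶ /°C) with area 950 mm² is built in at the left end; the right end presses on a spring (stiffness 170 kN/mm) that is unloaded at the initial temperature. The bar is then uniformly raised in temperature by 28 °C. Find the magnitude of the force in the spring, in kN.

P ≈ 30.9 kN

Free thermal expansion: δ_free = αΔT L = 13.3×10⁻⁶ × 28 × 875 = 0.3258 mm.
Let P be the compressive force at the spring. The bar shortens elastically by PL/(AE) and the spring compresses by P/k; together these equal δ_free.
P [ L/(AE) + 1/k ] = δ_free → P [ 875/(950×198×10³) + 1/(170×10³) ] = 0.3258.
P = 0.3258 / 1.053×10⁻⁵ = 30930 N.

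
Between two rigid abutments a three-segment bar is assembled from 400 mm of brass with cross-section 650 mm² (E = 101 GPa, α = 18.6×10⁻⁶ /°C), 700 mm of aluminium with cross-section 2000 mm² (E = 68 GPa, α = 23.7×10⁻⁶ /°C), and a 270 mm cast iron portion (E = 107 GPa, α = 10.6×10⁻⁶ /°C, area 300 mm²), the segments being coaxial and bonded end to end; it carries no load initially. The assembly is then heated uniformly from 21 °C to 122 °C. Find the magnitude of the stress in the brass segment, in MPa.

σ ≈ 213 MPa (compressive)

If the supports were absent, the total length change would be Σ αᵢΔT Lᵢ = 18.6×10⁻⁶×101×400 + 23.7×10⁻⁶×101×700 + 10.6×10⁻⁶×101×270 = 2.716 mm.
The walls prevent any net length change, so an axial force P (same in every segment) develops. Compatibility: P · Σ Lᵢ/(AᵢEᵢ) = δ_free.
The series flexibility is Σ Lᵢ/(AᵢEᵢ) = 400/(650×101×10³) + 700/(2000×68×10³) + 270/(300×107×10³) = 1.965×10⁻⁵ mm/N.
So P = 2.716 / 1.965×10⁻⁵ = 138.2 kN, compressive.
σ_{brass} = P / A = 138200 / 650 = 212.6 MPa.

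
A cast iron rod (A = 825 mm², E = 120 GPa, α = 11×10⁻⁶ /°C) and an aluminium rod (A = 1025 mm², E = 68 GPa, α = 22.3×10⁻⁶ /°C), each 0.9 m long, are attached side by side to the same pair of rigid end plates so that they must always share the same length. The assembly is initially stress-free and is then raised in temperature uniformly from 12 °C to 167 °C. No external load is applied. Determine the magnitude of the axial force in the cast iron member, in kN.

P ≈ 71.6 kN (tensile in the cast iron)

Both members must finish at the same length. With the larger α, the aluminium tends to over-expand; the plates restrain it, putting the aluminium in compression and the cast iron in tension. With no external load the two internal forces are equal and opposite, magnitude P.
Equating the net (thermal + elastic) strains gives |α₁ − α₂|·ΔT = P·[1/(A₁E₁) + 1/(A₂E₂)].
|α₁ − α₂|·ΔT = 11.3×10⁻⁶ × 155 = 0.001752.
1/(A₁E₁) + 1/(A₂E₂) = 1/(825×120×10³) + 1/(1025×68×10³) = 2.445×10⁻⁸ N⁻¹.
P = 0.001752 / 2.445×10⁻⁸ = 71640 N = 71.64 kN.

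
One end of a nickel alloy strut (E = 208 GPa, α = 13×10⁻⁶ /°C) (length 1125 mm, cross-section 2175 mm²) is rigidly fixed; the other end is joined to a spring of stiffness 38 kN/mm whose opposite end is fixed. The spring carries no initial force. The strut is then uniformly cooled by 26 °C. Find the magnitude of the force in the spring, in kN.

The unrestrained thermal change is αΔT L = 13×10⁻⁶ × 26 × 1125 = 0.3802 mm.
With a force P in the spring, the elastic change of the strut is PL/(AE) and that of the spring is P/k; compatibility requires their sum to equal δ_free.
P [ L/(AE) + 1/k ] = δ_free → P [ 1125/(2175×208×10³) + 1/(38×10³) ] = 0.3802.
P = 0.3802 / 2.88×10⁻⁵ = 13200 N.

P ≈ 13.2 kN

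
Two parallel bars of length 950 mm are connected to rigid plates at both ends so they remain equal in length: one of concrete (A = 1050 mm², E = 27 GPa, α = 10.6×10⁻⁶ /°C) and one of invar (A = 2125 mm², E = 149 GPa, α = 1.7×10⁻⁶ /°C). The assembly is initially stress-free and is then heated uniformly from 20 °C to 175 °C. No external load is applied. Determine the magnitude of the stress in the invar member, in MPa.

σ ≈ 16.9 MPa (tensile)

Both members must finish at the same length. With the larger α, the concrete tends to over-expand; the plates restrain it, putting the concrete in compression and the invar in tension. With no external load the two internal forces are equal and opposite, magnitude P.
Equating the net (thermal + elastic) strains gives |α₁ − α₂|·ΔT = P·[1/(A₁E₁) + 1/(A₂E₂)].
|α₁ − α₂|·ΔT = 8.9×10⁻⁶ × 155 = 0.001379.
1/(A₁E₁) + 1/(A₂E₂) = 1/(1050×27×10³) + 1/(2125×149×10³) = 3.843×10⁻⁸ N⁻¹.
So P = 0.001379 / 3.843×10⁻⁸ = 35.89 kN.
σ_{invar} = P/A₂ = 35890/2125 = 16.89 MPa, tensile.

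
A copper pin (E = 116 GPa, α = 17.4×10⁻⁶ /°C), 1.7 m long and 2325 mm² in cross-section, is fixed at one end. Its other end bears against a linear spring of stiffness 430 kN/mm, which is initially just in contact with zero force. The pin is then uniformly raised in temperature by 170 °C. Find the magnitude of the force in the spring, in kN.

P ≈ 583 kN

Free thermal expansion: δ_free = αΔT L = 17.4×10⁻⁶ × 170 × 1700 = 5.029 mm.
Let P be the compressive force at the spring. The pin shortens elastically by PL/(AE) and the spring compresses by P/k; together these equal δ_free.
P [ L/(AE) + 1/k ] = δ_free → P [ 1700/(2325×116×10³) + 1/(430×10³) ] = 5.029.
P = 5.029 / 8.629×10⁻⁶ = 582800 N.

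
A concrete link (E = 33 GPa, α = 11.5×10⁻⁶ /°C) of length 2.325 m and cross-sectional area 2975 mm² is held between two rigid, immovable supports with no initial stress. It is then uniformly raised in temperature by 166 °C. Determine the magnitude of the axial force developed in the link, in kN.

The ends cannot move, so σ = EαΔT = 33×10³ × 11.5×10⁻⁶ × 166 = 63 MPa.
Then P = σA = 63 × 2975 mm² = 187.4 kN, compressive.

P ≈ 187 kN (compressive)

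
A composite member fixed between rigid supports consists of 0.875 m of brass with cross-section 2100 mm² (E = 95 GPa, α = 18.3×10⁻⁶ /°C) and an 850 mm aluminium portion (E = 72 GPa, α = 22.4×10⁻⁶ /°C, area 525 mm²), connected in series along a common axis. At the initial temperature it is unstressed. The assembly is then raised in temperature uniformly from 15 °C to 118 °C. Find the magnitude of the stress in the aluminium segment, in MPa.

σ ≈ 256 MPa (compressive)

If the supports were absent, the total length change would be Σ αᵢΔT Lᵢ = 18.3×10⁻⁶×103×875 + 22.4×10⁻⁶×103×850 = 3.61 mm.
Since the ends are fixed, an axial force P builds up, equal in every segment, with P · Σ Lᵢ/(AᵢEᵢ) = δ_free.
The series flexibility is Σ Lᵢ/(AᵢEᵢ) = 875/(2100×95×10³) + 850/(525×72×10³) = 2.687×10⁻⁵ mm/N.
So P = 3.61 / 2.687×10⁻⁵ = 134.4 kN, compressive.
σ_{aluminium} = P / A = 134400 / 525 = 255.9 MPa.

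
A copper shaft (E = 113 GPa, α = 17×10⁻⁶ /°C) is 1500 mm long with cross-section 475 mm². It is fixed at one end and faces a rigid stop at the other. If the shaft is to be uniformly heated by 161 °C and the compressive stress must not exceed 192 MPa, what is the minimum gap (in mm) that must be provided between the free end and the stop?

Free expansion if unrestrained: δ_free = αΔT L = 17×10⁻⁶ × 161 × 1500 = 4.106 mm.
At the allowable stress the elastic shortening the wall may impose is σL/E = 192 × 1500 / (113×10³) = 2.549 mm.
So the gap has to take up the difference, g_min = δ_free − σL/E = 4.106 − 2.549 = 1.557 mm.

g ≈ 1.56 mm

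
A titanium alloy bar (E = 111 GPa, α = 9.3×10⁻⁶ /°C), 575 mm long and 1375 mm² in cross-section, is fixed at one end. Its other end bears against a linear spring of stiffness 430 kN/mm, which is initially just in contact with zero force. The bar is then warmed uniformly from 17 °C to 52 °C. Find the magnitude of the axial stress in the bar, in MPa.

σ ≈ 22.3 MPa (compressive)

If the spring were absent the bar would lengthen by αΔT L = 9.3×10⁻⁶ × 35 × 575 = 0.1872 mm.
Let P be the compressive force at the spring. The bar shortens elastically by PL/(AE) and the spring compresses by P/k; together these equal δ_free.
P [ L/(AE) + 1/k ] = δ_free → P [ 575/(1375×111×10³) + 1/(430×10³) ] = 0.1872.
P = 0.1872 / 6.093×10⁻⁶ = 30720 N.
σ = P/A = 30720/1375 = 22.34 MPa.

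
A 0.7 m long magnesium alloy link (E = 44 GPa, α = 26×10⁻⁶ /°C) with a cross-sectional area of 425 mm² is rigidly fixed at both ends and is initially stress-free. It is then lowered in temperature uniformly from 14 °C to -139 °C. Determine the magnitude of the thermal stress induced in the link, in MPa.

Because both ends are immovable the net strain is zero, and the suppressed thermal strain is αΔT = 26×10⁻⁶ × 153 = 3978×10⁻⁶.
The stress required to suppress this strain is σ = Eε = 44×10³ × 3978×10⁻⁶ = 175 MPa, tensile since the link is trying to contract.

σ ≈ 175 MPa (tensile)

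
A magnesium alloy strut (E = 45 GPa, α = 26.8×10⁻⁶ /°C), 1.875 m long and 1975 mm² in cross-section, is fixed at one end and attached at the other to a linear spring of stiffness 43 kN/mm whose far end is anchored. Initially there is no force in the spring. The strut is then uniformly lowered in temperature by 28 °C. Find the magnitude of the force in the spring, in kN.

P ≈ 31.7 kN

The unrestrained thermal change is αΔT L = 26.8×10⁻⁶ × 28 × 1875 = 1.407 mm.
Let P be the tensile force in the spring. The strut extends elastically by PL/(AE) and the spring stretches by P/k; together these equal δ_free.
P [ L/(AE) + 1/k ] = δ_free → P [ 1875/(1975×45×10³) + 1/(43×10³) ] = 1.407.
P = 1.407 / 4.435×10⁻⁵ = 31720 N.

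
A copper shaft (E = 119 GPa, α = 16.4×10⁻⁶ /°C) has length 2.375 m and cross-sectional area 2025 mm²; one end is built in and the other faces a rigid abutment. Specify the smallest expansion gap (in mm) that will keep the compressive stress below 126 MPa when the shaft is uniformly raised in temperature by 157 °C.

g ≈ 3.6 mm

Free expansion if unrestrained: δ_free = αΔT L = 16.4×10⁻⁶ × 157 × 2375 = 6.115 mm.
At the allowable stress the elastic shortening the wall may impose is σL/E = 126 × 2375 / (119×10³) = 2.515 mm.
So the gap has to take up the difference, g_min = δ_free − σL/E = 6.115 − 2.515 = 3.6 mm.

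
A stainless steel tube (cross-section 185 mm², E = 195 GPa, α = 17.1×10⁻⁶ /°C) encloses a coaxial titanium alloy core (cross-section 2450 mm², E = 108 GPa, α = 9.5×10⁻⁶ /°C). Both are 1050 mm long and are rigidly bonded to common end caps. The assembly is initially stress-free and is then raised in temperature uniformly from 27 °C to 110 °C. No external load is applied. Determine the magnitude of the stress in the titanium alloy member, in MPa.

Equilibrium of a rigid end plate with no external load gives equal and opposite internal forces ±P in the two members. Since α_{stainless steel} > α_{titanium alloy}, heating drives the stainless steel into compression and the titanium alloy into tension.
Equating the net (thermal + elastic) strains gives |α₁ − α₂|·ΔT = P·[1/(A₁E₁) + 1/(A₂E₂)].
|α₁ − α₂|·ΔT = 7.6×10⁻⁶ × 83 = 0.0006308.
1/(A₁E₁) + 1/(A₂E₂) = 1/(185×195×10³) + 1/(2450×108×10³) = 3.15×10⁻⁸ N⁻¹.
P = 0.0006308 / 3.15×10⁻⁸ = 20030 N = 20.03 kN.
σ_{titanium alloy} = P/A₂ = 20030/2450 = 8.174 MPa, tensile.

σ ≈ 8.17 MPa (tensile)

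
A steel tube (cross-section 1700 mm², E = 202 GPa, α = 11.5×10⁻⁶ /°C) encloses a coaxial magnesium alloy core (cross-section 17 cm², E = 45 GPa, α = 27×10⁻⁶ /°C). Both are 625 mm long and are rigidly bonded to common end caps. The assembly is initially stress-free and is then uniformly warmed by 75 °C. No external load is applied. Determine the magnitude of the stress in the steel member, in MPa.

σ ≈ 42.8 MPa (tensile)

The magnesium alloy has the larger α, so on heating it would change length more than the steel if both were free. The rigid plates force a common final length, so the magnesium alloy is put into compression and the steel into tension, with equal and opposite forces P (no external load).
Compatibility of the two members (thermal + elastic change equal): (α₁ − α₂)ΔT = P·[1/(A₁E₁) + 1/(A₂E₂)].
|α₁ − α₂|·ΔT = 15.5×10⁻⁶ × 75 = 0.001163.
1/(A₁E₁) + 1/(A₂E₂) = 1/(1700×202×10³) + 1/(1700×45×10³) = 1.598×10⁻⁸ N⁻¹.
So P = 0.001163 / 1.598×10⁻⁸ = 72.73 kN.
σ_{steel} = P/A₁ = 72730/1700 = 42.78 MPa, tensile.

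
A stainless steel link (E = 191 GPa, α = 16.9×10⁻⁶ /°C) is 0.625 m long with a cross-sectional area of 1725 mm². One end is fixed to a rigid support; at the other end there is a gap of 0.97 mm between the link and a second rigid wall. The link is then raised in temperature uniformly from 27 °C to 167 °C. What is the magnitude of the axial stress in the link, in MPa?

Free thermal elongation = αΔT L = 16.9×10⁻⁶ × 140 × 625 = 1.479 mm.
After closing the 0.97 mm clearance, 1.479 − 0.97 = 0.5087 mm of expansion remains to be suppressed by the wall.
That suppressed elongation corresponds to σ = E·Δ/L = 191×10³ × 0.5087/625 = 155.5 MPa.

σ ≈ 155 MPa (compressive)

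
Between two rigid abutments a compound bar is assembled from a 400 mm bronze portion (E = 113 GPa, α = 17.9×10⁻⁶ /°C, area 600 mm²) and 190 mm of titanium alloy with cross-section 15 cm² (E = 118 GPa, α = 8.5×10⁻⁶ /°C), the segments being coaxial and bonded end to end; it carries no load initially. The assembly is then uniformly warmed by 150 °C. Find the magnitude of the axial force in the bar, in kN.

P ≈ 189 kN (compressive)

If the supports were absent, the total length change would be Σ αᵢΔT Lᵢ = 17.9×10⁻⁶×150×400 + 8.5×10⁻⁶×150×190 = 1.316 mm.
Since the ends are fixed, an axial force P builds up, equal in every segment, with P · Σ Lᵢ/(AᵢEᵢ) = δ_free.
Σ Lᵢ/(AᵢEᵢ) = 400/(600×113×10³) + 190/(1500×118×10³) = 6.973×10⁻⁶ mm/N.
So P = 1.316 / 6.973×10⁻⁶ = 188.8 kN, compressive.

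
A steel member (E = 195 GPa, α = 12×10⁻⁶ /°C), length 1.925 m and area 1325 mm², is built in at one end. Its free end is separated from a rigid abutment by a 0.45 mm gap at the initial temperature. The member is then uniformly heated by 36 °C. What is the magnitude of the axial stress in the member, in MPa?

σ ≈ 38.7 MPa (compressive)

Unrestrained expansion: δ_free = αΔT L = 12×10⁻⁶ × 36 × 1925 = 0.8316 mm.
After closing the 0.45 mm clearance, 0.8316 − 0.45 = 0.3816 mm of expansion remains to be suppressed by the wall.
So σ = E(δ_free − g)/L = 195×10³ × 0.3816/1925 = 38.66 MPa.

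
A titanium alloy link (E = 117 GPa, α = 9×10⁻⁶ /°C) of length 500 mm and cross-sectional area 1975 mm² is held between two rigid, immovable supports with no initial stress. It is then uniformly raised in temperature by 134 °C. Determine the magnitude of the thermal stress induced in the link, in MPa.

The supports are rigid, so the total axial strain is zero. The restrained thermal strain is ε = αΔT = 9×10⁻⁶ × 134 = 1206×10⁻⁶.
σ = EαΔT = 117×10³ × 9×10⁻⁶ × 134 = 141.1 MPa (compressive; the link is trying to expand).

σ ≈ 141 MPa (compressive)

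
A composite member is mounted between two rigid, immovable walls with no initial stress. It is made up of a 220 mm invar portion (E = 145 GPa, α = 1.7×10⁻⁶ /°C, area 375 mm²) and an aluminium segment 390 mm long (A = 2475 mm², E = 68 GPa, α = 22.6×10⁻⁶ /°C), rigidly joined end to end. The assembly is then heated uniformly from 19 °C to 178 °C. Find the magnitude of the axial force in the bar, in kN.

Free thermal expansion of the whole bar: Σ αᵢΔT Lᵢ = 1.7×10⁻⁶×159×220 + 22.6×10⁻⁶×159×390 = 1.461 mm.
The rigid supports impose zero overall length change; the single axial force P common to all segments must satisfy P Σ Lᵢ/(AᵢEᵢ) = δ_free.
The series flexibility is Σ Lᵢ/(AᵢEᵢ) = 220/(375×145×10³) + 390/(2475×68×10³) = 6.363×10⁻⁶ mm/N.
So P = 1.461 / 6.363×10⁻⁶ = 229.6 kN, compressive.

P ≈ 230 kN (compressive)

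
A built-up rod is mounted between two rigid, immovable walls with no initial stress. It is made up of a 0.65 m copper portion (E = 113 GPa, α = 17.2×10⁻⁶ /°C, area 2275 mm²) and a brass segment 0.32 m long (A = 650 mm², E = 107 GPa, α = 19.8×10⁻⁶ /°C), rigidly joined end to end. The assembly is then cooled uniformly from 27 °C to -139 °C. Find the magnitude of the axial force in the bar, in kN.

P ≈ 408 kN (tensile)

With the walls removed the bar would change length by δ_free = Σ αᵢΔT Lᵢ = 17.2×10⁻⁶×166×650 + 19.8×10⁻⁶×166×320 = 2.908 mm.
Since the ends are fixed, an axial force P builds up, equal in every segment, with P · Σ Lᵢ/(AᵢEᵢ) = δ_free.
Σ Lᵢ/(AᵢEᵢ) = 650/(2275×113×10³) + 320/(650×107×10³) = 7.129×10⁻⁶ mm/N.
Hence P = δ_free / Σ(L/AE) = 2.908/7.129×10⁻⁶ = 407.8 kN (tensile).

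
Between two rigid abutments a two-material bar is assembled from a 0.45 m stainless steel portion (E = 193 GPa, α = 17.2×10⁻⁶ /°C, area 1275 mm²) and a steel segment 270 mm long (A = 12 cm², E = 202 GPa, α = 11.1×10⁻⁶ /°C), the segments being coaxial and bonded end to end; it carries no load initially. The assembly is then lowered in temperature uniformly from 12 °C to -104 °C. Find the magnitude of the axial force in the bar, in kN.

With the walls removed the bar would change length by δ_free = Σ αᵢΔT Lᵢ = 17.2×10⁻⁶×116×450 + 11.1×10⁻⁶×116×270 = 1.245 mm.
Since the ends are fixed, an axial force P builds up, equal in every segment, with P · Σ Lᵢ/(AᵢEᵢ) = δ_free.
The series flexibility is Σ Lᵢ/(AᵢEᵢ) = 450/(1275×193×10³) + 270/(1200×202×10³) = 2.943×10⁻⁶ mm/N.
Hence P = δ_free / Σ(L/AE) = 1.245/2.943×10⁻⁶ = 423.3 kN (tensile).

P ≈ 423 kN (tensile)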